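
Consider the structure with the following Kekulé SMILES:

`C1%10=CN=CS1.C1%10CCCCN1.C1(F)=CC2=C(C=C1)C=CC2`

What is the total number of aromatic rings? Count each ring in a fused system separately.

2

The SMILES encodes a five-membered ring with a sulfur at position 1 and a nitrogen at position 3 (in a C=N bond), with two double bonds; a six-membered saturated ring of five carbons and one N–H nitrogen; a six-membered carbon ring with three alternating C=C double bonds, fused to a five-membered carbon ring containing one C=C double bond and one sp³ carbon.
The 5-membered ring with one sulfur and one =N– is planar and fully conjugated; 2 ring double bonds (4 π electrons) plus a heteroatom lone pair (2) give 6 π electrons. Since 6 = 4n+2 (n=1), it is aromatic (thiazole).
The 6-membered ring with one N–H has only sp³ atoms, so it is not fully conjugated — not aromatic (piperidine).
The 6-membered ring is fully conjugated (every ring atom contributes a p orbital); 3 ring double bonds give 6 π electrons. That satisfies 4n+2 with n=1, so it is aromatic (benzene ring).
The 5-membered ring has one sp³ carbon, so it is not fully conjugated — not aromatic (cyclopentene ring).
2 of the 4 rings are aromatic. Total: 2.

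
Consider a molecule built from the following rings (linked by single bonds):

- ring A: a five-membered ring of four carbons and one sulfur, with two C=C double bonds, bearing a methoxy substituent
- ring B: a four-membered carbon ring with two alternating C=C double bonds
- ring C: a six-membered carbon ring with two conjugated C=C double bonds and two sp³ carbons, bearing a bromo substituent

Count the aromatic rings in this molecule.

1

Ring A is planar and fully conjugated; 2 ring double bonds (4 π electrons) plus a heteroatom lone pair (2) give 6 π electrons. 6 = 4(1)+2, so ring A is aromatic (thiophene).
Ring B has only sp² ring atoms; a planar conformation would have a fully conjugated π system of 4 electrons. But 4 = 4(1), which is 4n not 4n+2, so ring B is not aromatic (cyclobutadiene) — cyclobutadiene is antiaromatic and distorts to a rectangle.
Ring C has two sp³ carbons, so it is not fully conjugated — not aromatic (1,3-cyclohexadiene).
Aromatic: A. Total: 1.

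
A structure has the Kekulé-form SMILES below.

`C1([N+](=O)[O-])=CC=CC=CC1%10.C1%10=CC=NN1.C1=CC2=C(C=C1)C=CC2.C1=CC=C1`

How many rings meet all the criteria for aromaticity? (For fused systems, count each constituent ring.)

The SMILES encodes a seven-membered carbon ring with three C=C double bonds and one sp³ carbon; a five-membered ring with two adjacent nitrogens (one bearing H, one in a double bond) and two double bonds; a six-membered carbon ring with three alternating C=C double bonds, fused to a five-membered carbon ring containing one C=C double bond and one sp³ carbon; a four-membered carbon ring with two alternating C=C double bonds.
The 7-membered ring has one sp³ carbon, so it is not fully conjugated — not aromatic (cycloheptatriene).
The 5-membered ring with two adjacent nitrogens (one N–H, one =N–) is planar and fully conjugated; 2 ring double bonds (4 π electrons) plus a heteroatom lone pair (2) give 6 π electrons. Since 6 = 4n+2 (n=1), it is aromatic (pyrazole).
The 6-membered ring is planar and fully conjugated; 3 ring double bonds give 6 π electrons. Since 6 = 4n+2 (n=1), it is aromatic (benzene ring).
The 5-membered ring has one sp³ carbon, so it is not fully conjugated — not aromatic (cyclopentene ring).
The 4-membered ring has only sp² ring atoms; a planar conformation would have a fully conjugated π system of 4 electrons. But 4 = 4(1), which is 4n not 4n+2, so it is not aromatic (cyclobutadiene) — cyclobutadiene is antiaromatic and distorts to a rectangle.
2 of the 5 rings are aromatic. Total: 2.

2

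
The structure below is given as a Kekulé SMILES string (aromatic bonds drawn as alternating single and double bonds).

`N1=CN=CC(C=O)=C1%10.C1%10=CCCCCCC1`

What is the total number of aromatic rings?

The SMILES encodes a six-membered ring with nitrogens at positions 1 and 3 and three alternating double bonds; an eight-membered carbon ring with one C=C double bond.
The 6-membered ring with two nitrogens (1,3) has a continuous p-orbital overlap around the ring; 3 ring double bonds give 6 π electrons. Since 6 = 4n+2 (n=1), it is aromatic (pyrimidine).
The 8-membered ring has six sp³ carbons, so it is not fully conjugated — not aromatic (cyclooctene).
1 of the 2 rings is aromatic. Total: 1.

1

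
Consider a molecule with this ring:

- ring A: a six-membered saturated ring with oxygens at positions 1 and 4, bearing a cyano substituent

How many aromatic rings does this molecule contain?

Ring A has only sp³ atoms, so it is not fully conjugated — not aromatic (1,4-dioxane).

0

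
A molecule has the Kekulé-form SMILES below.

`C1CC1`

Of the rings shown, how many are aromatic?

The SMILES encodes a three-membered saturated carbon ring.
The 3-membered ring has only sp³ atoms, so it is not fully conjugated — not aromatic (cyclopropane).

0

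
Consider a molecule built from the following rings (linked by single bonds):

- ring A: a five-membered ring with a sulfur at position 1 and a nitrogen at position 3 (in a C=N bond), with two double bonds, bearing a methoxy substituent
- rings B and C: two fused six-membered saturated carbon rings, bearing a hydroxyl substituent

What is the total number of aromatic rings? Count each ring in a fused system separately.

Ring A has a continuous p-orbital overlap around the ring; 2 ring double bonds (4 π electrons) plus a heteroatom lone pair (2) give 6 π electrons. 6 = 4(1)+2, so ring A is aromatic (thiazole).
Ring B has only sp³ atoms, so it is not fully conjugated — not aromatic (cyclohexane ring).
Ring C has only sp³ atoms, so it is not fully conjugated — not aromatic (cyclohexane ring).
Aromatic: A. Total: 1.

1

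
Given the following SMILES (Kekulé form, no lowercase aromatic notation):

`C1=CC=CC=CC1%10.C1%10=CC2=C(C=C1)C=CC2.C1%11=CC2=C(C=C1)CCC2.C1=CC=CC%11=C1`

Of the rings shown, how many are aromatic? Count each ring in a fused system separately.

The SMILES encodes a seven-membered carbon ring with three C=C double bonds and one sp³ carbon; a six-membered carbon ring with three alternating C=C double bonds, fused to a five-membered carbon ring containing one C=C double bond and one sp³ carbon; a six-membered carbon ring with three alternating C=C double bonds, fused to a saturated five-membered carbon ring; a six-membered carbon ring with three alternating C=C double bonds.
The 7-membered ring has one sp³ carbon, so it is not fully conjugated — not aromatic (cycloheptatriene).
The 6-membered ring is fully conjugated (every ring atom contributes a p orbital); 3 ring double bonds give 6 π electrons. That satisfies 4n+2 with n=1, so it is aromatic (benzene ring).
The 5-membered ring has one sp³ carbon, so it is not fully conjugated — not aromatic (cyclopentene ring).
The second 6-membered ring has a continuous p-orbital overlap around the ring; 3 ring double bonds give 6 π electrons. That satisfies 4n+2 with n=1, so it is aromatic (benzene ring).
The second 5-membered ring has three sp³ carbons, so it is not fully conjugated — not aromatic (cyclopentane ring).
The third 6-membered ring is fully conjugated (every ring atom contributes a p orbital); 3 ring double bonds give 6 π electrons. 6 = 4(1)+2, so it is aromatic (benzene).
3 of the 6 rings are aromatic. Total: 3.

3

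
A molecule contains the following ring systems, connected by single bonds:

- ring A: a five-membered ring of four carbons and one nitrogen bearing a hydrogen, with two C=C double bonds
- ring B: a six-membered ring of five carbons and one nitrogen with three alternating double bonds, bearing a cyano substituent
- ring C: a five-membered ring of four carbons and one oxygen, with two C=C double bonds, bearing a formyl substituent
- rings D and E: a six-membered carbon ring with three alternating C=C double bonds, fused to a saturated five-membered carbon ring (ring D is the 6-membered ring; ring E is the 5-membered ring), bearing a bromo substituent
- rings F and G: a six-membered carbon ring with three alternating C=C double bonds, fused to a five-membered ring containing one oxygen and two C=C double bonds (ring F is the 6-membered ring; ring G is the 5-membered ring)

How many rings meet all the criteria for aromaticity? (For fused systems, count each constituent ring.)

Ring A has a continuous p-orbital overlap around the ring; 2 ring double bonds (4 π electrons) plus a heteroatom lone pair (2) give 6 π electrons. 6 = 4(1)+2, so ring A is aromatic (pyrrole).
Ring B has a continuous p-orbital overlap around the ring; 3 ring double bonds give 6 π electrons. 6 = 4(1)+2, so ring B is aromatic (pyridine).
Ring C is fully conjugated (every ring atom contributes a p orbital); 2 ring double bonds (4 π electrons) plus a heteroatom lone pair (2) give 6 π electrons. Since 6 = 4n+2 (n=1), ring C is aromatic (furan).
Ring D is fully conjugated (every ring atom contributes a p orbital); 3 ring double bonds give 6 π electrons. That satisfies 4n+2 with n=1, so ring D is aromatic (benzene ring).
Ring E has three sp³ carbons, so it is not fully conjugated — not aromatic (cyclopentane ring).
Rings F and G form a fused bicyclic system (with one oxygen) with 9 sp² atoms and 10 π electrons from ring double bonds plus a heteroatom lone pair. 10 = 4(2)+2, so the system is aromatic and both rings count as aromatic (benzofuran).
Aromatic: A, B, C, D, F, G. Total: 6.

6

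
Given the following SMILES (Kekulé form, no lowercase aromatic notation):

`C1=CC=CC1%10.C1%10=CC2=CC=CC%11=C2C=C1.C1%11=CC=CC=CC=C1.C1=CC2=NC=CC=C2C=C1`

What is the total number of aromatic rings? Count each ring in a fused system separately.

The SMILES encodes a five-membered carbon ring with two conjugated C=C double bonds and one sp³ carbon; two fused six-membered carbon rings, each with three alternating C=C double bonds; an eight-membered carbon ring with four alternating C=C double bonds; two fused six-membered rings, each with three alternating double bonds; one ring is all carbon and the other has one ring nitrogen.
The 5-membered ring has one sp³ carbon, so it is not fully conjugated — not aromatic (cyclopentadiene).
The fused 6/6-membered bicyclic is a single π system with 10 sp² atoms and 10 π electrons from ring double bonds. 10 = 4(2)+2, so the system is aromatic and both rings count as aromatic (naphthalene).
The 8-membered ring has only sp² ring atoms; a planar conformation would have a fully conjugated π system of 8 electrons. But 8 = 4(2), which is 4n not 4n+2, so it is not aromatic (cyclooctatetraene) — cyclooctatetraene distorts into a non-planar tub to avoid antiaromaticity.
The fused 6/6-membered bicyclic (with one nitrogen) is a single π system with 10 sp² atoms and 10 π electrons from ring double bonds. 10 = 4(2)+2, so the system is aromatic and both rings count as aromatic (quinoline).
4 of the 6 rings are aromatic. Total: 4.

4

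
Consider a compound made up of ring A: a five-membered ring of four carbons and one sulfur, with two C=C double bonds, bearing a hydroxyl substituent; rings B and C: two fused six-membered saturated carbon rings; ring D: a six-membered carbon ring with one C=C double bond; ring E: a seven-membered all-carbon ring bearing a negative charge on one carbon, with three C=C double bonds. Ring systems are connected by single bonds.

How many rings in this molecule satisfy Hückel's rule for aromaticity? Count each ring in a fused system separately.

Ring A has a continuous p-orbital overlap around the ring; 2 ring double bonds (4 π electrons) plus a heteroatom lone pair (2) give 6 π electrons. That satisfies 4n+2 with n=1, so ring A is aromatic (thiophene).
Ring B has only sp³ atoms, so it is not fully conjugated — not aromatic (cyclohexane ring).
Ring C has only sp³ atoms, so it is not fully conjugated — not aromatic (cyclohexane ring).
Ring D has four sp³ carbons, so it is not fully conjugated — not aromatic (cyclohexene).
Ring E has only sp² ring atoms; a planar conformation would have a fully conjugated π system of 8 electrons. But 8 = 4(2), which is 4n not 4n+2, so ring E is not aromatic (cycloheptatrienyl anion).
Aromatic: A. Total: 1.

1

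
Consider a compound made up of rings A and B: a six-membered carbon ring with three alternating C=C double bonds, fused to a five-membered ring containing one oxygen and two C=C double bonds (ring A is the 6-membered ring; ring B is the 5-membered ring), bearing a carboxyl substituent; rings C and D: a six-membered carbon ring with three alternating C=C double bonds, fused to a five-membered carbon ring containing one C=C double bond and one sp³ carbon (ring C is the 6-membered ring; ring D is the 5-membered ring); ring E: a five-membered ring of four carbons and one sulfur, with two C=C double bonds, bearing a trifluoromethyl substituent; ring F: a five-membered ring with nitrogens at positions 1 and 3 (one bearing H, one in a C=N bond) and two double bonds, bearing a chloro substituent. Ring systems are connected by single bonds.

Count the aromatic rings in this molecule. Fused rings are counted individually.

Rings A and B form a fused bicyclic system (with one oxygen) with 9 sp² atoms and 10 π electrons from ring double bonds plus a heteroatom lone pair. 10 = 4(2)+2, so the system is aromatic and both rings count as aromatic (benzofuran).
Ring C is fully conjugated (every ring atom contributes a p orbital); 3 ring double bonds give 6 π electrons. Since 6 = 4n+2 (n=1), ring C is aromatic (benzene ring).
Ring D has one sp³ carbon, so it is not fully conjugated — not aromatic (cyclopentene ring).
Ring E is fully conjugated (every ring atom contributes a p orbital); 2 ring double bonds (4 π electrons) plus a heteroatom lone pair (2) give 6 π electrons. 6 = 4(1)+2, so ring E is aromatic (thiophene).
Ring F is planar and fully conjugated; 2 ring double bonds (4 π electrons) plus a heteroatom lone pair (2) give 6 π electrons. 6 = 4(1)+2, so ring F is aromatic (imidazole).
Aromatic: A, B, C, E, F. Total: 5.

5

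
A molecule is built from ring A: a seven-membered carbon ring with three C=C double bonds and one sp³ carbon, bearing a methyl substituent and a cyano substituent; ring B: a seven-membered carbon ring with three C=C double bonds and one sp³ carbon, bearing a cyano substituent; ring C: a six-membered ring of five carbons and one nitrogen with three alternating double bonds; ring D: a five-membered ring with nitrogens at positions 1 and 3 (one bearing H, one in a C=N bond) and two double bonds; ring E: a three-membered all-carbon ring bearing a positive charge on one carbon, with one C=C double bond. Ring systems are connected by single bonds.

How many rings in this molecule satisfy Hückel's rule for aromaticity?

Ring A has one sp³ carbon, so it is not fully conjugated — not aromatic (cycloheptatriene).
Ring B has one sp³ carbon, so it is not fully conjugated — not aromatic (cycloheptatriene).
Ring C has a continuous p-orbital overlap around the ring; 3 ring double bonds give 6 π electrons. That satisfies 4n+2 with n=1, so ring C is aromatic (pyridine).
Ring D is planar and fully conjugated; 2 ring double bonds (4 π electrons) plus a heteroatom lone pair (2) give 6 π electrons. That satisfies 4n+2 with n=1, so ring D is aromatic (imidazole).
Ring E is planar and fully conjugated; 1 ring double bond (2 π electrons) plus the carbocation's empty p orbital (0, but keeps the ring conjugated) give 2 π electrons. That satisfies 4n+2 with n=0, so ring E is aromatic (cyclopropenyl cation).
Aromatic: C, D, E. Total: 3.

3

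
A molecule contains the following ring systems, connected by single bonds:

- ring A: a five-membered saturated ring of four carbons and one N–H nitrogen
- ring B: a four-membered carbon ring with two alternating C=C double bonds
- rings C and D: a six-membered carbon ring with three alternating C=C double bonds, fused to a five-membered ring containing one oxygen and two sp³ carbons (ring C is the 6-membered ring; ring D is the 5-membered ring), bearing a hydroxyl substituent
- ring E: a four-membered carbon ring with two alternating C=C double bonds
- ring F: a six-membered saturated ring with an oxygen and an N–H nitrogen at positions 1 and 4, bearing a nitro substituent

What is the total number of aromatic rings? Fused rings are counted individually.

Ring A has only sp³ atoms, so it is not fully conjugated — not aromatic (pyrrolidine).
Ring B has only sp² ring atoms; a planar conformation would have a fully conjugated π system of 4 electrons. But 4 = 4(1), which is 4n not 4n+2, so ring B is not aromatic (cyclobutadiene) — cyclobutadiene is antiaromatic and distorts to a rectangle.
Ring C is planar and fully conjugated; 3 ring double bonds give 6 π electrons. 6 = 4(1)+2, so ring C is aromatic (benzene ring).
Ring D has two sp³ carbons, so it is not fully conjugated — not aromatic (oxolane ring).
Ring E has only sp² ring atoms; a planar conformation would have a fully conjugated π system of 4 electrons. But 4 = 4(1), which is 4n not 4n+2, so ring E is not aromatic (cyclobutadiene) — cyclobutadiene is antiaromatic and distorts to a rectangle.
Ring F has only sp³ atoms, so it is not fully conjugated — not aromatic (morpholine).
Aromatic: C. Total: 1.

1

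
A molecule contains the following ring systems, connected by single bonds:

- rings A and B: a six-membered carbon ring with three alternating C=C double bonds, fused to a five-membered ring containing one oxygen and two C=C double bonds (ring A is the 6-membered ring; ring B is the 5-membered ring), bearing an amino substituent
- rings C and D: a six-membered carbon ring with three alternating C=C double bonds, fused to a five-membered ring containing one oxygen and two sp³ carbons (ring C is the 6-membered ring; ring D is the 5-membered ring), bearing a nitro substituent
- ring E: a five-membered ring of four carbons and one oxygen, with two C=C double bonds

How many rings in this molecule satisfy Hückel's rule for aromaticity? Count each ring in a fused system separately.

4

Rings A and B form a fused bicyclic system (with one oxygen) with 9 sp² atoms and 10 π electrons from ring double bonds plus a heteroatom lone pair. 10 = 4(2)+2, so the system is aromatic and both rings count as aromatic (benzofuran).
Ring C is fully conjugated (every ring atom contributes a p orbital); 3 ring double bonds give 6 π electrons. That satisfies 4n+2 with n=1, so ring C is aromatic (benzene ring).
Ring D has two sp³ carbons, so it is not fully conjugated — not aromatic (oxolane ring).
Ring E is planar and fully conjugated; 2 ring double bonds (4 π electrons) plus a heteroatom lone pair (2) give 6 π electrons. Since 6 = 4n+2 (n=1), ring E is aromatic (furan).
Aromatic: A, B, C, E. Total: 4.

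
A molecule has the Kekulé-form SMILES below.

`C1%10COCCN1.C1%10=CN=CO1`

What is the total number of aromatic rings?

The SMILES encodes a six-membered saturated ring with an oxygen and an N–H nitrogen at positions 1 and 4; a five-membered ring with an oxygen at position 1 and a nitrogen at position 3 (in a C=N bond), with two double bonds.
The 6-membered ring with one oxygen and one N–H (1,4) has only sp³ atoms, so it is not fully conjugated — not aromatic (morpholine).
The 5-membered ring with one oxygen and one =N– is planar and fully conjugated; 2 ring double bonds (4 π electrons) plus a heteroatom lone pair (2) give 6 π electrons. Since 6 = 4n+2 (n=1), it is aromatic (oxazole).
1 of the 2 rings is aromatic. Total: 1.

1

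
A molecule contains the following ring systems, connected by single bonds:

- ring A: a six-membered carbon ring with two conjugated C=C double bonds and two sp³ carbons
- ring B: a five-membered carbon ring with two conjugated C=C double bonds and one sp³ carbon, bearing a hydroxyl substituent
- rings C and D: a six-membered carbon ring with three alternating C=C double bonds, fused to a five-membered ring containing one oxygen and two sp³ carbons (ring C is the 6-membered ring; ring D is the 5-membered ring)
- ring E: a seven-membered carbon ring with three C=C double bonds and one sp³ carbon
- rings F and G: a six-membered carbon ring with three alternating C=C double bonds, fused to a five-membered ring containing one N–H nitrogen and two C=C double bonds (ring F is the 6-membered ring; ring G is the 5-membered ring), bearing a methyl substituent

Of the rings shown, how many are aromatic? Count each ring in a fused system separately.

Ring A has two sp³ carbons, so it is not fully conjugated — not aromatic (1,3-cyclohexadiene).
Ring B has one sp³ carbon, so it is not fully conjugated — not aromatic (cyclopentadiene).
Ring C is planar and fully conjugated; 3 ring double bonds give 6 π electrons. That satisfies 4n+2 with n=1, so ring C is aromatic (benzene ring).
Ring D has two sp³ carbons, so it is not fully conjugated — not aromatic (oxolane ring).
Ring E has one sp³ carbon, so it is not fully conjugated — not aromatic (cycloheptatriene).
Rings F and G form a fused bicyclic system (with one N–H) with 9 sp² atoms and 10 π electrons from ring double bonds plus a heteroatom lone pair. 10 = 4(2)+2, so the system is aromatic and both rings count as aromatic (indole).
Aromatic: C, F, G. Total: 3.

3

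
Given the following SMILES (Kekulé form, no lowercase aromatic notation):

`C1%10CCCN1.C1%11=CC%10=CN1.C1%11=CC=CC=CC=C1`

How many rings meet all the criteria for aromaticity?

The SMILES encodes a five-membered saturated ring of four carbons and one N–H nitrogen; a five-membered ring of four carbons and one nitrogen bearing a hydrogen, with two C=C double bonds; an eight-membered carbon ring with four alternating C=C double bonds.
The 5-membered ring with one N–H has only sp³ atoms, so it is not fully conjugated — not aromatic (pyrrolidine).
The second 5-membered ring with one N–H is planar and fully conjugated; 2 ring double bonds (4 π electrons) plus a heteroatom lone pair (2) give 6 π electrons. Since 6 = 4n+2 (n=1), it is aromatic (pyrrole).
The 8-membered ring has only sp² ring atoms; a planar conformation would have a fully conjugated π system of 8 electrons. But 8 = 4(2), which is 4n not 4n+2, so it is not aromatic (cyclooctatetraene) — cyclooctatetraene distorts into a non-planar tub to avoid antiaromaticity.
1 of the 3 rings is aromatic. Total: 1.

1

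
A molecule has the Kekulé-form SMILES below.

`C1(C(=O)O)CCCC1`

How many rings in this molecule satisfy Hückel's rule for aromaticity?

The SMILES encodes a five-membered saturated carbon ring.
The 5-membered ring has only sp³ atoms, so it is not fully conjugated — not aromatic (cyclopentane).

0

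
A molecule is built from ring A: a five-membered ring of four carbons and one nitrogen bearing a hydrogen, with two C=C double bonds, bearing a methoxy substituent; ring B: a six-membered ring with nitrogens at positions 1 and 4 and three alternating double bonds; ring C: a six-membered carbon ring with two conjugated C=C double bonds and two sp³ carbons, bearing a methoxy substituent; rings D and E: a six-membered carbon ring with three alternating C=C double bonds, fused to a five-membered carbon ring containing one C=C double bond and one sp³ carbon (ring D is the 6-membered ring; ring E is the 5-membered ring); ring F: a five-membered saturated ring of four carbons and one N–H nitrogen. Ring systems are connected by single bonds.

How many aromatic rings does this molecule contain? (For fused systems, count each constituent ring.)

3

Ring A is planar and fully conjugated; 2 ring double bonds (4 π electrons) plus a heteroatom lone pair (2) give 6 π electrons. Since 6 = 4n+2 (n=1), ring A is aromatic (pyrrole).
Ring B has a continuous p-orbital overlap around the ring; 3 ring double bonds give 6 π electrons. Since 6 = 4n+2 (n=1), ring B is aromatic (pyrazine).
Ring C has two sp³ carbons, so it is not fully conjugated — not aromatic (1,3-cyclohexadiene).
Ring D is fully conjugated (every ring atom contributes a p orbital); 3 ring double bonds give 6 π electrons. 6 = 4(1)+2, so ring D is aromatic (benzene ring).
Ring E has one sp³ carbon, so it is not fully conjugated — not aromatic (cyclopentene ring).
Ring F has only sp³ atoms, so it is not fully conjugated — not aromatic (pyrrolidine).
Aromatic: A, B, D. Total: 3.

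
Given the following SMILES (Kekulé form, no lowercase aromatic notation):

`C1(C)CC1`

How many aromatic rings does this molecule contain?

The SMILES encodes a three-membered saturated carbon ring.
The 3-membered ring has only sp³ atoms, so it is not fully conjugated — not aromatic (cyclopropane).

0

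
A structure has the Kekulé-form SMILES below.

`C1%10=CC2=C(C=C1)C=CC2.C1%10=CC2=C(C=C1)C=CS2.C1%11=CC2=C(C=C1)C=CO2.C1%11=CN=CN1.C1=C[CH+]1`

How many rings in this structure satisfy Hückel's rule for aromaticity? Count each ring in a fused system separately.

The SMILES encodes a six-membered carbon ring with three alternating C=C double bonds, fused to a five-membered carbon ring containing one C=C double bond and one sp³ carbon; a six-membered carbon ring with three alternating C=C double bonds, fused to a five-membered ring containing one sulfur and two C=C double bonds; a six-membered carbon ring with three alternating C=C double bonds, fused to a five-membered ring containing one oxygen and two C=C double bonds; a five-membered ring with nitrogens at positions 1 and 3 (one bearing H, one in a C=N bond) and two double bonds; a three-membered all-carbon ring bearing a positive charge on one carbon, with one C=C double bond.
The 6-membered ring is fully conjugated (every ring atom contributes a p orbital); 3 ring double bonds give 6 π electrons. That satisfies 4n+2 with n=1, so it is aromatic (benzene ring).
The 5-membered ring has one sp³ carbon, so it is not fully conjugated — not aromatic (cyclopentene ring).
The fused 6/5-membered bicyclic (with one sulfur) is a single π system with 9 sp² atoms and 10 π electrons from ring double bonds plus a heteroatom lone pair. 10 = 4(2)+2, so the system is aromatic and both rings count as aromatic (benzothiophene).
The fused 6/5-membered bicyclic (with one oxygen) is a single π system with 9 sp² atoms and 10 π electrons from ring double bonds plus a heteroatom lone pair. 10 = 4(2)+2, so the system is aromatic and both rings count as aromatic (benzofuran).
The 5-membered ring with two nitrogens (one N–H, one =N–) is fully conjugated (every ring atom contributes a p orbital); 2 ring double bonds (4 π electrons) plus a heteroatom lone pair (2) give 6 π electrons. 6 = 4(1)+2, so it is aromatic (imidazole).
The 3-membered ring is planar and fully conjugated; 1 ring double bond (2 π electrons) plus the carbocation's empty p orbital (0, but keeps the ring conjugated) give 2 π electrons. That satisfies 4n+2 with n=0, so it is aromatic (cyclopropenyl cation).
7 of the 8 rings are aromatic. Total: 7.

7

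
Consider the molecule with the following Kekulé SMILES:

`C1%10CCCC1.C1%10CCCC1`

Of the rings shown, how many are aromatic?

The SMILES encodes a five-membered saturated carbon ring; a five-membered saturated carbon ring.
The 5-membered ring has only sp³ atoms, so it is not fully conjugated — not aromatic (cyclopentane).
The second 5-membered ring has only sp³ atoms, so it is not fully conjugated — not aromatic (cyclopentane).
None of the rings are aromatic. Total: 0.

0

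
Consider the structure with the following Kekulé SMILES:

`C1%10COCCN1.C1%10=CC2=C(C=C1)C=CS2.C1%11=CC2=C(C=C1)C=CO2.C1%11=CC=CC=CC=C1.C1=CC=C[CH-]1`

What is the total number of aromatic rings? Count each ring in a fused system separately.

5

The SMILES encodes a six-membered saturated ring with an oxygen and an N–H nitrogen at positions 1 and 4; a six-membered carbon ring with three alternating C=C double bonds, fused to a five-membered ring containing one sulfur and two C=C double bonds; a six-membered carbon ring with three alternating C=C double bonds, fused to a five-membered ring containing one oxygen and two C=C double bonds; an eight-membered carbon ring with four alternating C=C double bonds; a five-membered all-carbon ring bearing a negative charge on one carbon, with two C=C double bonds.
The 6-membered ring with one oxygen and one N–H (1,4) has only sp³ atoms, so it is not fully conjugated — not aromatic (morpholine).
The fused 6/5-membered bicyclic (with one sulfur) is a single π system with 9 sp² atoms and 10 π electrons from ring double bonds plus a heteroatom lone pair. 10 = 4(2)+2, so the system is aromatic and both rings count as aromatic (benzothiophene).
The fused 6/5-membered bicyclic (with one oxygen) is a single π system with 9 sp² atoms and 10 π electrons from ring double bonds plus a heteroatom lone pair. 10 = 4(2)+2, so the system is aromatic and both rings count as aromatic (benzofuran).
The 8-membered ring has only sp² ring atoms; a planar conformation would have a fully conjugated π system of 8 electrons. But 8 = 4(2), which is 4n not 4n+2, so it is not aromatic (cyclooctatetraene) — cyclooctatetraene distorts into a non-planar tub to avoid antiaromaticity.
The 5-membered ring is fully conjugated (every ring atom contributes a p orbital); 2 ring double bonds (4 π electrons) plus the carbanion lone pair (2) give 6 π electrons. Since 6 = 4n+2 (n=1), it is aromatic (cyclopentadienyl anion).
5 of the 7 rings are aromatic. Total: 5.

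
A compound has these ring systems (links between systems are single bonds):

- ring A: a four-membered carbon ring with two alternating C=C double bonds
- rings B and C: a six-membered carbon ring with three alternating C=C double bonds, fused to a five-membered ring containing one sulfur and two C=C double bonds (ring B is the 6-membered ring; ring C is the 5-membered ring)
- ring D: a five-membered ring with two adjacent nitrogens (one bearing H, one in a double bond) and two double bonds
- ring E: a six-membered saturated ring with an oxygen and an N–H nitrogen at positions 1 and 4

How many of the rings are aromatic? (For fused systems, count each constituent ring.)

3

Ring A has only sp² ring atoms; a planar conformation would have a fully conjugated π system of 4 electrons. But 4 = 4(1), which is 4n not 4n+2, so ring A is not aromatic (cyclobutadiene) — cyclobutadiene is antiaromatic and distorts to a rectangle.
Rings B and C form a fused bicyclic system (with one sulfur) with 9 sp² atoms and 10 π electrons from ring double bonds plus a heteroatom lone pair. 10 = 4(2)+2, so the system is aromatic and both rings count as aromatic (benzothiophene).
Ring D has a continuous p-orbital overlap around the ring; 2 ring double bonds (4 π electrons) plus a heteroatom lone pair (2) give 6 π electrons. That satisfies 4n+2 with n=1, so ring D is aromatic (pyrazole).
Ring E has only sp³ atoms, so it is not fully conjugated — not aromatic (morpholine).
Aromatic: B, C, D. Total: 3.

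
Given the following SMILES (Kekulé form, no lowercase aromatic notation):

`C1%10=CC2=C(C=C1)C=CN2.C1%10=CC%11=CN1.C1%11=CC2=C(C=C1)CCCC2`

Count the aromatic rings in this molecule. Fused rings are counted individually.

4

The SMILES encodes a six-membered carbon ring with three alternating C=C double bonds, fused to a five-membered ring containing one N–H nitrogen and two C=C double bonds; a five-membered ring of four carbons and one nitrogen bearing a hydrogen, with two C=C double bonds; a six-membered carbon ring with three alternating C=C double bonds, fused to a saturated six-membered carbon ring.
The fused 6/5-membered bicyclic (with one N–H) is a single π system with 9 sp² atoms and 10 π electrons from ring double bonds plus a heteroatom lone pair. 10 = 4(2)+2, so the system is aromatic and both rings count as aromatic (indole).
The 5-membered ring with one N–H is fully conjugated (every ring atom contributes a p orbital); 2 ring double bonds (4 π electrons) plus a heteroatom lone pair (2) give 6 π electrons. 6 = 4(1)+2, so it is aromatic (pyrrole).
The 6-membered ring is fully conjugated (every ring atom contributes a p orbital); 3 ring double bonds give 6 π electrons. That satisfies 4n+2 with n=1, so it is aromatic (benzene ring).
The second 6-membered ring has four sp³ carbons, so it is not fully conjugated — not aromatic (cyclohexane ring).
4 of the 5 rings are aromatic. Total: 4.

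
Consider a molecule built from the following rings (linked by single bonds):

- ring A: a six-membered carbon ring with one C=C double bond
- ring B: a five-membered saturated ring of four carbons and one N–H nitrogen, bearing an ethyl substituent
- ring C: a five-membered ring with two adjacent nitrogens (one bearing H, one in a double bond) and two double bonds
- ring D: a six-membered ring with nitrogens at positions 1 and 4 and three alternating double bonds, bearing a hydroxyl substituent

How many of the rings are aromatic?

Ring A has four sp³ carbons, so it is not fully conjugated — not aromatic (cyclohexene).
Ring B has only sp³ atoms, so it is not fully conjugated — not aromatic (pyrrolidine).
Ring C is planar and fully conjugated; 2 ring double bonds (4 π electrons) plus a heteroatom lone pair (2) give 6 π electrons. 6 = 4(1)+2, so ring C is aromatic (pyrazole).
Ring D is planar and fully conjugated; 3 ring double bonds give 6 π electrons. Since 6 = 4n+2 (n=1), ring D is aromatic (pyrazine).
Aromatic: C, D. Total: 2.

2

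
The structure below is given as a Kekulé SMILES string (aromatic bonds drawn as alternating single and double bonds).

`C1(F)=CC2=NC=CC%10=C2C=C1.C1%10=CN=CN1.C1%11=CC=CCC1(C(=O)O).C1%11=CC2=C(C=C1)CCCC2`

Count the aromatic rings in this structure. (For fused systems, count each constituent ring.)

The SMILES encodes two fused six-membered rings, each with three alternating double bonds; one ring is all carbon and the other has one ring nitrogen; a five-membered ring with nitrogens at positions 1 and 3 (one bearing H, one in a C=N bond) and two double bonds; a six-membered carbon ring with two conjugated C=C double bonds and two sp³ carbons; a six-membered carbon ring with three alternating C=C double bonds, fused to a saturated six-membered carbon ring.
The fused 6/6-membered bicyclic (with one nitrogen) is a single π system with 10 sp² atoms and 10 π electrons from ring double bonds. 10 = 4(2)+2, so the system is aromatic and both rings count as aromatic (quinoline).
The 5-membered ring with two nitrogens (one N–H, one =N–) is planar and fully conjugated; 2 ring double bonds (4 π electrons) plus a heteroatom lone pair (2) give 6 π electrons. That satisfies 4n+2 with n=1, so it is aromatic (imidazole).
The 6-membered ring has two sp³ carbons, so it is not fully conjugated — not aromatic (1,3-cyclohexadiene).
The second 6-membered ring is planar and fully conjugated; 3 ring double bonds give 6 π electrons. Since 6 = 4n+2 (n=1), it is aromatic (benzene ring).
The third 6-membered ring has four sp³ carbons, so it is not fully conjugated — not aromatic (cyclohexane ring).
4 of the 6 rings are aromatic. Total: 4.

4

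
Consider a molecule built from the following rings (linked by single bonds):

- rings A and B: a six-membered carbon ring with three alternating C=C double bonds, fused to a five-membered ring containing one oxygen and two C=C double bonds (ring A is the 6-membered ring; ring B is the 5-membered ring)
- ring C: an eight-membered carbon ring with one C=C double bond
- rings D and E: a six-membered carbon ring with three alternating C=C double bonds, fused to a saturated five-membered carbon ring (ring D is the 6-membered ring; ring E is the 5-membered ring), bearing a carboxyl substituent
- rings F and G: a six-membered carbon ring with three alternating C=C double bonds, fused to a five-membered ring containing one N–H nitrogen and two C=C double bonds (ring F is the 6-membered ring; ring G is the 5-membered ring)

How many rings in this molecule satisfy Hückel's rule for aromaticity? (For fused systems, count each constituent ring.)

5

Rings A and B form a fused bicyclic system (with one oxygen) with 9 sp² atoms and 10 π electrons from ring double bonds plus a heteroatom lone pair. 10 = 4(2)+2, so the system is aromatic and both rings count as aromatic (benzofuran).
Ring C has six sp³ carbons, so it is not fully conjugated — not aromatic (cyclooctene).
Ring D has a continuous p-orbital overlap around the ring; 3 ring double bonds give 6 π electrons. Since 6 = 4n+2 (n=1), ring D is aromatic (benzene ring).
Ring E has three sp³ carbons, so it is not fully conjugated — not aromatic (cyclopentane ring).
Rings F and G form a fused bicyclic system (with one N–H) with 9 sp² atoms and 10 π electrons from ring double bonds plus a heteroatom lone pair. 10 = 4(2)+2, so the system is aromatic and both rings count as aromatic (indole).
Aromatic: A, B, D, F, G. Total: 5.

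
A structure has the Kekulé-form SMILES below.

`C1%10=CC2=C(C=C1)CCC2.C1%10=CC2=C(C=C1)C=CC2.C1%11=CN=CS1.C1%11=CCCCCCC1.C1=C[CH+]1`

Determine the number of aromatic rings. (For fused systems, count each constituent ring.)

4

The SMILES encodes a six-membered carbon ring with three alternating C=C double bonds, fused to a saturated five-membered carbon ring; a six-membered carbon ring with three alternating C=C double bonds, fused to a five-membered carbon ring containing one C=C double bond and one sp³ carbon; a five-membered ring with a sulfur at position 1 and a nitrogen at position 3 (in a C=N bond), with two double bonds; an eight-membered carbon ring with one C=C double bond; a three-membered all-carbon ring bearing a positive charge on one carbon, with one C=C double bond.
The 6-membered ring has a continuous p-orbital overlap around the ring; 3 ring double bonds give 6 π electrons. That satisfies 4n+2 with n=1, so it is aromatic (benzene ring).
The 5-membered ring has three sp³ carbons, so it is not fully conjugated — not aromatic (cyclopentane ring).
The second 6-membered ring is planar and fully conjugated; 3 ring double bonds give 6 π electrons. Since 6 = 4n+2 (n=1), it is aromatic (benzene ring).
The second 5-membered ring has one sp³ carbon, so it is not fully conjugated — not aromatic (cyclopentene ring).
The 5-membered ring with one sulfur and one =N– is planar and fully conjugated; 2 ring double bonds (4 π electrons) plus a heteroatom lone pair (2) give 6 π electrons. That satisfies 4n+2 with n=1, so it is aromatic (thiazole).
The 8-membered ring has six sp³ carbons, so it is not fully conjugated — not aromatic (cyclooctene).
The 3-membered ring has a continuous p-orbital overlap around the ring; 1 ring double bond (2 π electrons) plus the carbocation's empty p orbital (0, but keeps the ring conjugated) give 2 π electrons. 2 = 4(0)+2, so it is aromatic (cyclopropenyl cation).
4 of the 7 rings are aromatic. Total: 4.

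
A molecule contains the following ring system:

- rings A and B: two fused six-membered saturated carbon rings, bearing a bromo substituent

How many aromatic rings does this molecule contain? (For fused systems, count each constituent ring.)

Ring A has only sp³ atoms, so it is not fully conjugated — not aromatic (cyclohexane ring).
Ring B has only sp³ atoms, so it is not fully conjugated — not aromatic (cyclohexane ring).
No ring is aromatic. Total: 0.

0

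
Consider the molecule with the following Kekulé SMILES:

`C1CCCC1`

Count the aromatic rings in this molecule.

0

The SMILES encodes a five-membered saturated carbon ring.
The 5-membered ring has only sp³ atoms, so it is not fully conjugated — not aromatic (cyclopentane).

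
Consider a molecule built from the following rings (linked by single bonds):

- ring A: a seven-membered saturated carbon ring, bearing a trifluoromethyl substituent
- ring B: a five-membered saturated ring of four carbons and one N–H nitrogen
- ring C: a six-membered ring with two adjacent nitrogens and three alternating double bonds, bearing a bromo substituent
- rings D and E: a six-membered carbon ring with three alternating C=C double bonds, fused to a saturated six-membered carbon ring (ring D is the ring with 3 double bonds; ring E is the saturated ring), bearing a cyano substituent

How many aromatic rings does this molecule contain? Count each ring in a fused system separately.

Ring A has only sp³ atoms, so it is not fully conjugated — not aromatic (cycloheptane).
Ring B has only sp³ atoms, so it is not fully conjugated — not aromatic (pyrrolidine).
Ring C is fully conjugated (every ring atom contributes a p orbital); 3 ring double bonds give 6 π electrons. 6 = 4(1)+2, so ring C is aromatic (pyridazine).
Ring D has a continuous p-orbital overlap around the ring; 3 ring double bonds give 6 π electrons. Since 6 = 4n+2 (n=1), ring D is aromatic (benzene ring).
Ring E has four sp³ carbons, so it is not fully conjugated — not aromatic (cyclohexane ring).
Aromatic: C, D. Total: 2.

2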